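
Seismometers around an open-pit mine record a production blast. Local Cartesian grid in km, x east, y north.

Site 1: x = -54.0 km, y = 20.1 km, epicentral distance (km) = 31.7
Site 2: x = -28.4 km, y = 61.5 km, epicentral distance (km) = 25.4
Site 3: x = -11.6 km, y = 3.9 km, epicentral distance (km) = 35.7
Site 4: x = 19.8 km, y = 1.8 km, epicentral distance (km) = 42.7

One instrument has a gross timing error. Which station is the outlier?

Solve using three stations at a time. Using Site 1, Site 2, Site 3 (subtract circle equations pairwise → linear system) gives (x, y) ≈ (-26.7, 36.2).
Distances from that point to each station vs reported:
  Site 1: calculated 31.7 vs reported 31.7 → residual 0.0 km
  Site 2: calculated 25.4 vs reported 25.4 → residual 0.0 km
  Site 3: calculated 35.7 vs reported 35.7 → residual 0.0 km
  Site 4: calculated 57.9 vs reported 42.7 → residual 15.2 km
Site 1, Site 2, Site 3 are mutually consistent (residuals ≈ 0); Site 4 is off by 15.2 km.

Site 4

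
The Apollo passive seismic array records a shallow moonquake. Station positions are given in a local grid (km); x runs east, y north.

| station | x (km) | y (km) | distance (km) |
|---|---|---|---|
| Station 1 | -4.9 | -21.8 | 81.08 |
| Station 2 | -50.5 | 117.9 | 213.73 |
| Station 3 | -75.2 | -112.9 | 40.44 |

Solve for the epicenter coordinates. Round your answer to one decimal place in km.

Circle about each station: (x + 4.9)² + (y + 21.8)² = 81.08²; (x + 50.5)² + (y − 117.9)² = 213.73²; (x + 75.2)² + (y + 112.9)² = 40.44².
Subtracting pairs of circle equations eliminates x²+y² and gives linear equations (the radical axes):
-91.2 x + 279.4 y = -23155.14
-140.6 x − 182.2 y = 22840.77
Solving the 2×2 system: x ≈ -38.7, y ≈ -95.5 km.

-38.7 km east, -95.5 km north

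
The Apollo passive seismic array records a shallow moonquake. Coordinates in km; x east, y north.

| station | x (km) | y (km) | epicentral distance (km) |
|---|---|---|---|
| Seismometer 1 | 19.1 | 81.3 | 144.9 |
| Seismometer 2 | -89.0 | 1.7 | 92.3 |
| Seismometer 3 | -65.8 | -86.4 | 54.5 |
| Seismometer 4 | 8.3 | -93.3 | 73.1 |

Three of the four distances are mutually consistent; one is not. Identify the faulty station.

Seismometer 4

Solve using three stations at a time. Using Seismometer 1, Seismometer 2, Seismometer 3 (subtract circle equations pairwise → linear system) gives (x, y) ≈ (-19.0, -58.5).
Distances from that point to each station vs reported:
  Seismometer 1: calculated 144.9 vs reported 144.9 → residual 0.0 km
  Seismometer 2: calculated 92.3 vs reported 92.3 → residual 0.0 km
  Seismometer 3: calculated 54.5 vs reported 54.5 → residual 0.0 km
  Seismometer 4: calculated 44.3 vs reported 73.1 → residual 28.8 km
Seismometer 1, Seismometer 2, Seismometer 3 are mutually consistent (residuals ≈ 0); Seismometer 4 is off by 28.8 km.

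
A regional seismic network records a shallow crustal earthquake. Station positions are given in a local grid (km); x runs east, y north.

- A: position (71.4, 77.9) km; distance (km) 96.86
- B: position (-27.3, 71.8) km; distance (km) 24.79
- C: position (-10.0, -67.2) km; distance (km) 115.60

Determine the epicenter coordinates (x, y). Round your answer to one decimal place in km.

Circle about each station: (x − 71.4)² + (y − 77.9)² = 96.86²; (x + 27.3)² + (y − 71.8)² = 24.79²; (x + 10.0)² + (y + 67.2)² = 115.60².
Subtracting pairs of circle equations eliminates x²+y² and gives linear equations (the radical axes):
-197.4 x − 12.2 y = 3501.48
-162.8 x − 290.2 y = -10532.03
Solving the 2×2 system: x ≈ -20.7, y ≈ 47.9 km.

(-20.7, 47.9)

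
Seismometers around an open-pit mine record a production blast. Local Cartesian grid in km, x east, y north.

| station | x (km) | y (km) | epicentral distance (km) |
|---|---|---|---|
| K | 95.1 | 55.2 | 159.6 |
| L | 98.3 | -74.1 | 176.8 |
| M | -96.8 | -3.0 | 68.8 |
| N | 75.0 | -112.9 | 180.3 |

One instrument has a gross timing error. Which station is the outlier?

Solve using three stations at a time. Using K, L, N (subtract circle equations pairwise → linear system) gives (x, y) ≈ (-57.4, 9.1).
Distances from that point to each station vs reported:
  K: calculated 159.3 vs reported 159.6 → residual 0.3 km
  L: calculated 176.5 vs reported 176.8 → residual 0.3 km
  M: calculated 41.2 vs reported 68.8 → residual 27.6 km
  N: calculated 180.0 vs reported 180.3 → residual 0.3 km
K, L, N are mutually consistent (residuals ≈ 0); M is off by 27.6 km.

M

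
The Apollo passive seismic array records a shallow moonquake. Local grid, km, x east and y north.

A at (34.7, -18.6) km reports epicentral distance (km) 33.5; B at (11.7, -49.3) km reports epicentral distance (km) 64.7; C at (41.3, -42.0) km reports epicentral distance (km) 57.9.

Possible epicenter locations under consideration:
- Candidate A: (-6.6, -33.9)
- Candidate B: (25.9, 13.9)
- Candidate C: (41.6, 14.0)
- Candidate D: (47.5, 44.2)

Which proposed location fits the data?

For each candidate, compare |candidate − station| to the reported distance:
Candidate A: residuals A 10.5, B 40.8, C 9.3 → max 40.8 km
Candidate B: residuals A 0.2, B 0.1, C 0.1 → max 0.2 km
Candidate C: residuals A 0.2, B 5.3, C 1.9 → max 5.3 km
Candidate D: residuals A 30.6, B 35.4, C 28.5 → max 35.4 km
Only Candidate B has all residuals ≈ 0.

Candidate B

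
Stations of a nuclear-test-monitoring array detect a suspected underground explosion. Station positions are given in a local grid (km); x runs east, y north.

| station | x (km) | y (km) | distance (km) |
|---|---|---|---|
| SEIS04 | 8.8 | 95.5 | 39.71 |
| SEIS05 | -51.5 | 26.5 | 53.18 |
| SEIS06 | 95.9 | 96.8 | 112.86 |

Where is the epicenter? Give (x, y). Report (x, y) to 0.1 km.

Circle about each station: (x − 8.8)² + (y − 95.5)² = 39.71²; (x + 51.5)² + (y − 26.5)² = 53.18²; (x − 95.9)² + (y − 96.8)² = 112.86².
Subtracting the SEIS04 equation from the SEIS05 and SEIS06 equations removes the quadratic terms:
-120.6 x − 138.0 y = -7094.42
174.2 x + 2.6 y = -1791.14
Solving the 2×2 system: x ≈ -11.2, y ≈ 61.2 km.
Check against SEIS04 (with the unrounded x, y): √((x − 8.8)²+(y − 95.5)²) = 39.71 ≈ 39.71 km. ✓

x ≈ -11.2 km, y ≈ 61.2 km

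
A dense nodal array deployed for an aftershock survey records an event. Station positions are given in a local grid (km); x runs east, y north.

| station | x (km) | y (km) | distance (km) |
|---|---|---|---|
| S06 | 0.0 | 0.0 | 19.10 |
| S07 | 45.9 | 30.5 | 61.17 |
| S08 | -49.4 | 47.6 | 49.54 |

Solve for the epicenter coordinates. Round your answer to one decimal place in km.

-13.0 km east, 14.0 km north

Circle about each station: x² + y² = 19.10²; (x − 45.9)² + (y − 30.5)² = 61.17²; (x + 49.4)² + (y − 47.6)² = 49.54².
Subtracting pairs of circle equations eliminates x²+y² and gives linear equations (the radical axes):
91.8 x + 61.0 y = -339.90
-98.8 x + 95.2 y = 2616.72
Solving the 2×2 system: x ≈ -13.0, y ≈ 14.0 km.
Check against S06 (with the unrounded x, y): √(x²+y²) = 19.10 ≈ 19.10 km. ✓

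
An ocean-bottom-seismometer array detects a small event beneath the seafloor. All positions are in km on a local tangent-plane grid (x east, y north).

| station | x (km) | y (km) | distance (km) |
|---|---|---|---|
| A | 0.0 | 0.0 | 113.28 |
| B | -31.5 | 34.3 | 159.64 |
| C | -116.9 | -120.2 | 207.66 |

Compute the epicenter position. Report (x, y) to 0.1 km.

Circle about each station: x² + y² = 113.28²; (x + 31.5)² + (y − 34.3)² = 159.64²; (x + 116.9)² + (y + 120.2)² = 207.66².
Subtracting pairs of circle equations eliminates x²+y² and gives linear equations (the radical axes):
-63.0 x + 68.6 y = -10483.83
-233.8 x − 240.4 y = -2176.67
Solving the 2×2 system: x ≈ 85.6, y ≈ -74.2 km.

x ≈ 85.6 km, y ≈ -74.2 km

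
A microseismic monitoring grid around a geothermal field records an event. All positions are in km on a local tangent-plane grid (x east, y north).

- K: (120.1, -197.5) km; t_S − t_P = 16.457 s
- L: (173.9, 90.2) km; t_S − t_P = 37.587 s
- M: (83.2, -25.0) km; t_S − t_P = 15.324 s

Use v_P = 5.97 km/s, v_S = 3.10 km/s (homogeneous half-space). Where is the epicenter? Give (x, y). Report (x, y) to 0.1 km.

Distance from S−P lag: d = Δt · v_P v_S / (v_P − v_S) = Δt · (5.97·3.10)/(5.97−3.10) ≈ 6.4484·Δt.
So d_K = 106.12, d_L = 242.38, d_M = 98.82 km.
Circle about each station: (x − 120.1)² + (y + 197.5)² = 106.12²; (x − 173.9)² + (y − 90.2)² = 242.38²; (x − 83.2)² + (y + 25.0)² = 98.82².
Subtracting the K equation from the L and M equations removes the quadratic terms:
107.6 x + 575.4 y = -62539.62
-73.8 x + 345.0 y = -44386.96
Solving the 2×2 system: x ≈ 49.8, y ≈ -118.0 km.

49.8 km east, -118.0 km north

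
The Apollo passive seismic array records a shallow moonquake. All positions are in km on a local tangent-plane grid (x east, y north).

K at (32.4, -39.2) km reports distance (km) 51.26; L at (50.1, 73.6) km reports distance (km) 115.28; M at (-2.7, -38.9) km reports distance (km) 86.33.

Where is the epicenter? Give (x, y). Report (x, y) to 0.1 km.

Circle about each station: (x − 32.4)² + (y + 39.2)² = 51.26²; (x − 50.1)² + (y − 73.6)² = 115.28²; (x + 2.7)² + (y + 38.9)² = 86.33².
Subtracting the K equation from the L and M equations removes the quadratic terms:
35.4 x + 225.6 y = -5321.32
-70.2 x + 0.6 y = -5891.18
Solving the 2×2 system: x ≈ 83.6, y ≈ -36.7 km.
Check against K (with the unrounded x, y): √((x − 32.4)²+(y + 39.2)²) = 51.27 ≈ 51.26 km. ✓

x ≈ 83.6 km, y ≈ -36.7 km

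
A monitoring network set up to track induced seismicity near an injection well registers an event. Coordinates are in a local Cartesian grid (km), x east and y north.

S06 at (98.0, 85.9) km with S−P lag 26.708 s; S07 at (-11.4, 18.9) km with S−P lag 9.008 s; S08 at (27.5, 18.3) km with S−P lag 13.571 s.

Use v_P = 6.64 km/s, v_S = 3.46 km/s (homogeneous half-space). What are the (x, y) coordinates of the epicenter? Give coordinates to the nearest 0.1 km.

Distance from S−P lag: d = Δt · v_P v_S / (v_P − v_S) = Δt · (6.64·3.46)/(6.64−3.46) ≈ 7.2247·Δt.
So d_S06 = 192.96, d_S07 = 65.08, d_S08 = 98.05 km.
Circle about each station: (x − 98.0)² + (y − 85.9)² = 192.96²; (x + 11.4)² + (y − 18.9)² = 65.08²; (x − 27.5)² + (y − 18.3)² = 98.05².
Subtracting the S06 equation from the S07 and S08 equations removes the quadratic terms:
-218.8 x − 134.0 y = 16502.52
-141.0 x − 135.2 y = 11728.09
Solving the 2×2 system: x ≈ -61.7, y ≈ -22.4 km.

-61.7 km east, -22.4 km north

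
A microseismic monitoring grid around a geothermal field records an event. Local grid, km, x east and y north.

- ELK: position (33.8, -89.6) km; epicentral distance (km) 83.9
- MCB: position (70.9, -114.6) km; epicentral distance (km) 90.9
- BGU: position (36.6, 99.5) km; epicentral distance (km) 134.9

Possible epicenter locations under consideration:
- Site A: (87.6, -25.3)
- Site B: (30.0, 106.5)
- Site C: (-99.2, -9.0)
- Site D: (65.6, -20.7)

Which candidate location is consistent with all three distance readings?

Site A

For each candidate, compare |candidate − station| to the reported distance:
Site A: residuals ELK 0.1, MCB 0.1, BGU 0.1 → max 0.1 km
Site B: residuals ELK 112.2, MCB 134.0, BGU 125.3 → max 134.0 km
Site C: residuals ELK 71.6, MCB 109.3, BGU 38.9 → max 109.3 km
Site D: residuals ELK 8.0, MCB 3.1, BGU 11.3 → max 11.3 km
Only Site A has all residuals ≈ 0.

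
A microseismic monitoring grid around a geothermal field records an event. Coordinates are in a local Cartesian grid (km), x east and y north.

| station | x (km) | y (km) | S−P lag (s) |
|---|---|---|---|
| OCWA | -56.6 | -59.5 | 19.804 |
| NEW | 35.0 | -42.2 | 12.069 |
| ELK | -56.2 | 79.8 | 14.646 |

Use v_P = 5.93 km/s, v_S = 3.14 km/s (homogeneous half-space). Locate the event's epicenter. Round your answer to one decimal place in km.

Distance from S−P lag: d = Δt · v_P v_S / (v_P − v_S) = Δt · (5.93·3.14)/(5.93−3.14) ≈ 6.6739·Δt.
So d_OCWA = 132.17, d_NEW = 80.55, d_ELK = 97.75 km.
Circle about each station: (x + 56.6)² + (y + 59.5)² = 132.17²; (x − 35.0)² + (y + 42.2)² = 80.55²; (x + 56.2)² + (y − 79.8)² = 97.75².
Subtracting the OCWA equation from the NEW and ELK equations removes the quadratic terms:
183.2 x + 34.6 y = 7242.64
0.8 x + 278.6 y = 10696.52
Solving the 2×2 system: x ≈ 32.3, y ≈ 38.3 km.

(32.3, 38.3)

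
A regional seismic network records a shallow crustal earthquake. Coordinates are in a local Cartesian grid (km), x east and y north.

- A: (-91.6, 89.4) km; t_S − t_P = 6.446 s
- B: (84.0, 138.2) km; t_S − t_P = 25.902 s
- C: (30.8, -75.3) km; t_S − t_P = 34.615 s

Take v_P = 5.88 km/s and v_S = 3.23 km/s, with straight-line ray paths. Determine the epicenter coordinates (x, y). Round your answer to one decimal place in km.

Distance from S−P lag: d = Δt · v_P v_S / (v_P − v_S) = Δt · (5.88·3.23)/(5.88−3.23) ≈ 7.1669·Δt.
So d_A = 46.20, d_B = 185.64, d_C = 248.08 km.
Circle about each station: (x + 91.6)² + (y − 89.4)² = 46.20²; (x − 84.0)² + (y − 138.2)² = 185.64²; (x − 30.8)² + (y + 75.3)² = 248.08².
Subtracting the A equation from the B and C equations removes the quadratic terms:
351.2 x + 97.6 y = -22555.45
244.8 x − 329.4 y = -69173.44
Solving the 2×2 system: x ≈ -101.6, y ≈ 134.5 km.

-101.6 km east, 134.5 km north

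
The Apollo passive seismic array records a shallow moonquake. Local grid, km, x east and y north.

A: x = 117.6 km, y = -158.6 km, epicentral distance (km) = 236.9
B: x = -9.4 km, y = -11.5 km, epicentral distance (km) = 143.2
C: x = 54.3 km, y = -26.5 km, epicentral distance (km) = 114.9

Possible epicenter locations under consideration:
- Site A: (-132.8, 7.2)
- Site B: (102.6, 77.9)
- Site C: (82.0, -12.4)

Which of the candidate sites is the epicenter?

Site B

For each candidate, compare |candidate − station| to the reported distance:
Site A: residuals A 63.4, B 18.4, C 75.2 → max 75.2 km
Site B: residuals A 0.1, B 0.1, C 0.1 → max 0.1 km
Site C: residuals A 86.4, B 51.8, C 83.8 → max 86.4 km
Only Site B has all residuals ≈ 0.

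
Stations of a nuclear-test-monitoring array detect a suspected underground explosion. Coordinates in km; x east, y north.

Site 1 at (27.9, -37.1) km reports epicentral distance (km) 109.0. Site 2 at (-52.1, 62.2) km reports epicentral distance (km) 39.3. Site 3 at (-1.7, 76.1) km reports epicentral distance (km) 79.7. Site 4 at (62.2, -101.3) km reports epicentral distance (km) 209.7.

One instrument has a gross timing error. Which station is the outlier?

Solve using three stations at a time. Using Site 1, Site 2, Site 3 (subtract circle equations pairwise → linear system) gives (x, y) ≈ (-62.2, 24.2).
Distances from that point to each station vs reported:
  Site 1: calculated 109.0 vs reported 109.0 → residual 0.0 km
  Site 2: calculated 39.3 vs reported 39.3 → residual 0.0 km
  Site 3: calculated 79.7 vs reported 79.7 → residual 0.0 km
  Site 4: calculated 176.7 vs reported 209.7 → residual 33.0 km
Site 1, Site 2, Site 3 are mutually consistent (residuals ≈ 0); Site 4 is off by 33.0 km.

Site 4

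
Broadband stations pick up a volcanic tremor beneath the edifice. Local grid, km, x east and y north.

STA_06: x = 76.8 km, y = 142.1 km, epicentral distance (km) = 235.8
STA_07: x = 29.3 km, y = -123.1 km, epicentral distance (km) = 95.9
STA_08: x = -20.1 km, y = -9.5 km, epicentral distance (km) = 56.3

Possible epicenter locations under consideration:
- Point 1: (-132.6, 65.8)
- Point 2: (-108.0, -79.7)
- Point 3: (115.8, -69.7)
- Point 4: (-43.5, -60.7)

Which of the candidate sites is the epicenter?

For each candidate, compare |candidate − station| to the reported distance:
Point 1: residuals STA_06 12.9, STA_07 152.9, STA_08 79.1 → max 152.9 km
Point 2: residuals STA_06 52.9, STA_07 48.1, STA_08 56.2 → max 56.2 km
Point 3: residuals STA_06 20.4, STA_07 5.8, STA_08 92.3 → max 92.3 km
Point 4: residuals STA_06 0.0, STA_07 0.0, STA_08 0.0 → max 0.0 km
Only Point 4 has all residuals ≈ 0.

Point 4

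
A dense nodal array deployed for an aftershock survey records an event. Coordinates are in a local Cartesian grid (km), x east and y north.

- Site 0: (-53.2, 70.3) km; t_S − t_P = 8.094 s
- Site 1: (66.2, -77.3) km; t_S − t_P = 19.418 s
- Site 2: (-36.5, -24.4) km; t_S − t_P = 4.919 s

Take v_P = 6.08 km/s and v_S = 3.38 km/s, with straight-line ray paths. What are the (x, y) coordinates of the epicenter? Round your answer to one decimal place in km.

x ≈ -54.0 km, y ≈ 8.7 km

Distance from S−P lag: d = Δt · v_P v_S / (v_P − v_S) = Δt · (6.08·3.38)/(6.08−3.38) ≈ 7.6113·Δt.
So d_Site 0 = 61.61, d_Site 1 = 147.80, d_Site 2 = 37.44 km.
Circle about each station: (x + 53.2)² + (y − 70.3)² = 61.61²; (x − 66.2)² + (y + 77.3)² = 147.80²; (x + 36.5)² + (y + 24.4)² = 37.44².
Subtracting the Site 0 equation from the Site 1 and Site 2 equations removes the quadratic terms:
238.8 x − 295.2 y = -15463.65
33.4 x − 189.4 y = -3450.68
Solving the 2×2 system: x ≈ -54.0, y ≈ 8.7 km.
Check against Site 0 (with the unrounded x, y): √((x + 53.2)²+(y − 70.3)²) = 61.61 ≈ 61.61 km. ✓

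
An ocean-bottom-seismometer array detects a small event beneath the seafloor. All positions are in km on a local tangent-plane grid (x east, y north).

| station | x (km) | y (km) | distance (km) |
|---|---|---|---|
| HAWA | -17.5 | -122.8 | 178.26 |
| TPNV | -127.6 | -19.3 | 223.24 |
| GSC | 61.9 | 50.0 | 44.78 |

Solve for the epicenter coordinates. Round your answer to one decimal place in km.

Circle about each station: (x + 17.5)² + (y + 122.8)² = 178.26²; (x + 127.6)² + (y + 19.3)² = 223.24²; (x − 61.9)² + (y − 50.0)² = 44.78².
Subtracting the HAWA equation from the TPNV and GSC equations removes the quadratic terms:
-220.2 x + 207.0 y = -16791.31
158.8 x + 345.6 y = 20716.90
Solving the 2×2 system: x ≈ 92.6, y ≈ 17.4 km.

92.6 km east, 17.4 km north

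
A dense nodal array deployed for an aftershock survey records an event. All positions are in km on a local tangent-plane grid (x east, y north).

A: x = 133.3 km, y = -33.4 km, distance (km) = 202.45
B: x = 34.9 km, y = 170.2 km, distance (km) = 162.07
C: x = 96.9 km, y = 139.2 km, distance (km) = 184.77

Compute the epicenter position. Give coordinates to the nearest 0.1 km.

Circle about each station: (x − 133.3)² + (y + 33.4)² = 202.45²; (x − 34.9)² + (y − 170.2)² = 162.07²; (x − 96.9)² + (y − 139.2)² = 184.77².
Subtracting pairs of circle equations eliminates x²+y² and gives linear equations (the radical axes):
-196.8 x + 407.2 y = 26020.92
-72.8 x + 345.2 y = 16727.85
Solving the 2×2 system: x ≈ -56.7, y ≈ 36.5 km.

(-56.7, 36.5)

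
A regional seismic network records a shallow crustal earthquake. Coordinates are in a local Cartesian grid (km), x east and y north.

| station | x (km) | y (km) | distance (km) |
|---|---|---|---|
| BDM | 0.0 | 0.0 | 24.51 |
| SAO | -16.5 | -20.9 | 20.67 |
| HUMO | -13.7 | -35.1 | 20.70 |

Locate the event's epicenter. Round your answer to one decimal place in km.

(3.9, -24.2)

Circle about each station: x² + y² = 24.51²; (x + 16.5)² + (y + 20.9)² = 20.67²; (x + 13.7)² + (y + 35.1)² = 20.70².
Subtracting pairs of circle equations eliminates x²+y² and gives linear equations (the radical axes):
-33.0 x − 41.8 y = 882.55
-27.4 x − 70.2 y = 1591.95
Solving the 2×2 system: x ≈ 3.9, y ≈ -24.2 km.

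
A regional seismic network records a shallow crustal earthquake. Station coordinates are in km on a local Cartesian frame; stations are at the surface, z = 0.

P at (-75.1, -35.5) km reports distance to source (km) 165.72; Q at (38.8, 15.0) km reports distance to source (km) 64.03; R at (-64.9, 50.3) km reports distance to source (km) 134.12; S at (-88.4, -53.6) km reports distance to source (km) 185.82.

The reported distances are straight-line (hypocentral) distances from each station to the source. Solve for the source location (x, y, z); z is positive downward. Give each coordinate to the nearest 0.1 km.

Each station gives a sphere (x−x_i)² + (y−y_i)² + z² = d_i² (stations at z=0).
Subtracting the P sphere from Q and R: z² cancels, leaving linear equations in x and y:
227.8 x + 101.0 y = 18193.46
20.4 x + 171.6 y = 9316.78
Solving: x ≈ 58.898, y ≈ 47.292 km (keep extra digits for the depth step; rounded: 58.9, 47.3).
Then from the P sphere: z² = 165.72² − (x + 75.1)² − (y + 35.5)² with x = 58.898, y = 47.292, so z ≈ 51.509 ≈ 51.5 km.

(58.9, 47.3, 51.5)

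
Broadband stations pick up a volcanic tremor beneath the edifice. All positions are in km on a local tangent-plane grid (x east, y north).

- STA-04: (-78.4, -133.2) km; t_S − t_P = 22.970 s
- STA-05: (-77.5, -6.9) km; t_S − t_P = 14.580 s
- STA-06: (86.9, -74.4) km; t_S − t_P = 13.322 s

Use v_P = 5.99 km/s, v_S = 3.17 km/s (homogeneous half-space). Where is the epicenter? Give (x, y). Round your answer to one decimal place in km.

(20.4, -14.2)

Distance from S−P lag: d = Δt · v_P v_S / (v_P − v_S) = Δt · (5.99·3.17)/(5.99−3.17) ≈ 6.7334·Δt.
So d_STA-04 = 154.67, d_STA-05 = 98.17, d_STA-06 = 89.70 km.
Circle about each station: (x + 78.4)² + (y + 133.2)² = 154.67²; (x + 77.5)² + (y + 6.9)² = 98.17²; (x − 86.9)² + (y + 74.4)² = 89.70².
Subtracting the STA-04 equation from the STA-05 and STA-06 equations removes the quadratic terms:
1.8 x + 252.6 y = -3549.48
330.6 x + 117.6 y = 5074.89
Solving the 2×2 system: x ≈ 20.4, y ≈ -14.2 km.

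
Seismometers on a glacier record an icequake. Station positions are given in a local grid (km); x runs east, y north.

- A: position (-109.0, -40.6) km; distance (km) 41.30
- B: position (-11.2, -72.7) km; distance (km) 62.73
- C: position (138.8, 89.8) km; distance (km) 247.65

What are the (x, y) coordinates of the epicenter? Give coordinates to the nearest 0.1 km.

Circle about each station: (x + 109.0)² + (y + 40.6)² = 41.30²; (x + 11.2)² + (y + 72.7)² = 62.73²; (x − 138.8)² + (y − 89.8)² = 247.65².
Subtracting the A equation from the B and C equations removes the quadratic terms:
195.6 x − 64.2 y = -10347.99
495.6 x + 260.8 y = -45824.71
Solving the 2×2 system: x ≈ -68.1, y ≈ -46.3 km.

-68.1 km east, -46.3 km north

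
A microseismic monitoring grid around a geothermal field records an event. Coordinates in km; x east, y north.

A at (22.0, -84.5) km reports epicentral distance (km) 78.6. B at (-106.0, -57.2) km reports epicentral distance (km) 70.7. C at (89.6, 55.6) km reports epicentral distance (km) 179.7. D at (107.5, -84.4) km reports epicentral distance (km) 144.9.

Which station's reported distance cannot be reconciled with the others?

Solve using three stations at a time. Using B, C, D (subtract circle equations pairwise → linear system) gives (x, y) ≈ (-36.9, -72.1).
Distances from that point to each station vs reported:
  A: calculated 60.2 vs reported 78.6 → residual 18.4 km
  B: calculated 70.7 vs reported 70.7 → residual 0.0 km
  C: calculated 179.7 vs reported 179.7 → residual 0.0 km
  D: calculated 144.9 vs reported 144.9 → residual 0.0 km
B, C, D are mutually consistent (residuals ≈ 0); A is off by 18.4 km.

A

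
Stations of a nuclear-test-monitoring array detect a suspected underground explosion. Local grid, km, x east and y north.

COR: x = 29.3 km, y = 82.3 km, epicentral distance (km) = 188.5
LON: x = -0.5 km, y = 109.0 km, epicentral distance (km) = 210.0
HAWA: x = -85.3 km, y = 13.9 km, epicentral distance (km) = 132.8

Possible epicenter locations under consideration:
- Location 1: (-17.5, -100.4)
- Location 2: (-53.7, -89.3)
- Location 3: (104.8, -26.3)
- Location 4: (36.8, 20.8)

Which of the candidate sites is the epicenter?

Location 1

For each candidate, compare |candidate − station| to the reported distance:
Location 1: residuals COR 0.1, LON 0.1, HAWA 0.1 → max 0.1 km
Location 2: residuals COR 2.1, LON 4.7, HAWA 24.9 → max 24.9 km
Location 3: residuals COR 56.2, LON 38.6, HAWA 61.5 → max 61.5 km
Location 4: residuals COR 126.5, LON 114.2, HAWA 10.5 → max 126.5 km
Only Location 1 has all residuals ≈ 0.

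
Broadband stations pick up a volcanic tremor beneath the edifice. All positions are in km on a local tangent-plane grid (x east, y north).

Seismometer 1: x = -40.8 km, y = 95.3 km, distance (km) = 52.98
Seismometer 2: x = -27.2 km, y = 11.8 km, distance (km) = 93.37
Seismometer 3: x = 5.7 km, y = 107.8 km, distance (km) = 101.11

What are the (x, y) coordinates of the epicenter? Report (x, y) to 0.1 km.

Circle about each station: (x + 40.8)² + (y − 95.3)² = 52.98²; (x + 27.2)² + (y − 11.8)² = 93.37²; (x − 5.7)² + (y − 107.8)² = 101.11².
Subtracting the Seismometer 1 equation from the Seismometer 2 and Seismometer 3 equations removes the quadratic terms:
27.2 x − 167.0 y = -15778.73
93.0 x + 25.0 y = -6509.75
Solving the 2×2 system: x ≈ -91.4, y ≈ 79.6 km.

x ≈ -91.4 km, y ≈ 79.6 km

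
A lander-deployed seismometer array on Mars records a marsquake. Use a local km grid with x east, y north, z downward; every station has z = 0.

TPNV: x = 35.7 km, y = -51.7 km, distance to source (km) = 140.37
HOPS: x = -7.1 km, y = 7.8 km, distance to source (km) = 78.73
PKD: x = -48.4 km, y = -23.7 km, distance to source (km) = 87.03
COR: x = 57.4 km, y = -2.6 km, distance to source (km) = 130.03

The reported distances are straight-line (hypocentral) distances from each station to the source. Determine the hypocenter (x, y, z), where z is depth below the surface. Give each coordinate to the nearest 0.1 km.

x ≈ -51.1 km, y ≈ 44.5 km, depth ≈ 54.0 km

Each station gives a sphere (x−x_i)² + (y−y_i)² + z² = d_i² (stations at z=0).
Subtracting the TPNV sphere from HOPS and PKD: z² cancels, leaving linear equations in x and y:
-85.6 x + 119.0 y = 9669.19
-168.2 x + 56.0 y = 11086.39
Solving: x ≈ -51.097, y ≈ 44.498 km (keep extra digits for the depth step; rounded: -51.1, 44.5).
Then from the TPNV sphere: z² = 140.37² − (x − 35.7)² − (y + 51.7)² with x = -51.097, y = 44.498, so z ≈ 54.000 ≈ 54.0 km.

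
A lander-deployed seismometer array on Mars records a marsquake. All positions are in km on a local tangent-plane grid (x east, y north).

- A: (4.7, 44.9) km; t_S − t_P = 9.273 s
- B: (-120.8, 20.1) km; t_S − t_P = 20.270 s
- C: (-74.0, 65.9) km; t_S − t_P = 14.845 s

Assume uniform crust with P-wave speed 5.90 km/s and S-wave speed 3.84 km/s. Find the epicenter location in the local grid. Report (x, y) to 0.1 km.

x ≈ 83.2 km, y ≈ 110.0 km

Distance from S−P lag: d = Δt · v_P v_S / (v_P − v_S) = Δt · (5.90·3.84)/(5.90−3.84) ≈ 10.9981·Δt.
So d_A = 101.98, d_B = 222.93, d_C = 163.27 km.
Circle about each station: (x − 4.7)² + (y − 44.9)² = 101.98²; (x + 120.8)² + (y − 20.1)² = 222.93²; (x + 74.0)² + (y − 65.9)² = 163.27².
Subtracting the A equation from the B and C equations removes the quadratic terms:
-251.0 x − 49.6 y = -26339.31
-157.4 x + 42.0 y = -8476.46
Solving the 2×2 system: x ≈ 83.2, y ≈ 110.0 km.
Check against A (with the unrounded x, y): √((x − 4.7)²+(y − 44.9)²) = 101.98 ≈ 101.98 km. ✓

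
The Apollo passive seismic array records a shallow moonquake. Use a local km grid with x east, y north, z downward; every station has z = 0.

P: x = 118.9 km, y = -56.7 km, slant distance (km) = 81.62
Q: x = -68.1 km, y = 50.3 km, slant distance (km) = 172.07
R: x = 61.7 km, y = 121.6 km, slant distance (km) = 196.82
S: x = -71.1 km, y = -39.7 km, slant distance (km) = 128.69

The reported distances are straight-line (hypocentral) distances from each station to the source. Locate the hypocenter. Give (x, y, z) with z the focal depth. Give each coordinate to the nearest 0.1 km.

Each station gives a sphere (x−x_i)² + (y−y_i)² + z² = d_i² (stations at z=0).
Subtracting the P sphere from Q and R: z² cancels, leaving linear equations in x and y:
-374.0 x + 214.0 y = -33130.66
-114.4 x + 356.6 y = -30834.94
Solving: x ≈ 47.900, y ≈ -71.102 km (keep extra digits for the depth step; rounded: 47.9, -71.1).
Then from the P sphere: z² = 81.62² − (x − 118.9)² − (y + 56.7)² with x = 47.900, y = -71.102, so z ≈ 37.595 ≈ 37.6 km.

x ≈ 47.9 km, y ≈ -71.1 km, depth ≈ 37.6 km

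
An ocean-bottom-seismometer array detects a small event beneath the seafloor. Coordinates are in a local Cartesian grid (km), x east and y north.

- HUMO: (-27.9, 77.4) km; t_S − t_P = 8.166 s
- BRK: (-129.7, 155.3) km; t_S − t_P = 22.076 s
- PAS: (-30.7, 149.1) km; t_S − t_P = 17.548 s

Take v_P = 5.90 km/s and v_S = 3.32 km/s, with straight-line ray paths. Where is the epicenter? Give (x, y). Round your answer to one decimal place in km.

Distance from S−P lag: d = Δt · v_P v_S / (v_P − v_S) = Δt · (5.90·3.32)/(5.90−3.32) ≈ 7.5922·Δt.
So d_HUMO = 62.00, d_BRK = 167.61, d_PAS = 133.23 km.
Circle about each station: (x + 27.9)² + (y − 77.4)² = 62.00²; (x + 129.7)² + (y − 155.3)² = 167.61²; (x + 30.7)² + (y − 149.1)² = 133.23².
Subtracting pairs of circle equations eliminates x²+y² and gives linear equations (the radical axes):
-203.6 x + 155.8 y = 9921.90
-5.6 x + 143.4 y = 2497.90
Solving the 2×2 system: x ≈ -36.5, y ≈ 16.0 km.

x ≈ -36.5 km, y ≈ 16.0 km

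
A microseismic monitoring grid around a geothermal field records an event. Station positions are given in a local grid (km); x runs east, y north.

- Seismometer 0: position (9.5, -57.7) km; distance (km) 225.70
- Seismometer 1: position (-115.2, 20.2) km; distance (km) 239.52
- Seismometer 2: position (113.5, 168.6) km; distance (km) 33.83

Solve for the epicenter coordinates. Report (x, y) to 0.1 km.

Circle about each station: (x − 9.5)² + (y + 57.7)² = 225.70²; (x + 115.2)² + (y − 20.2)² = 239.52²; (x − 113.5)² + (y − 168.6)² = 33.83².
Subtracting pairs of circle equations eliminates x²+y² and gives linear equations (the radical axes):
-249.4 x + 155.8 y = 3830.20
208.0 x + 452.6 y = 87684.69
Solving the 2×2 system: x ≈ 82.1, y ≈ 156.0 km.

(82.1, 156.0)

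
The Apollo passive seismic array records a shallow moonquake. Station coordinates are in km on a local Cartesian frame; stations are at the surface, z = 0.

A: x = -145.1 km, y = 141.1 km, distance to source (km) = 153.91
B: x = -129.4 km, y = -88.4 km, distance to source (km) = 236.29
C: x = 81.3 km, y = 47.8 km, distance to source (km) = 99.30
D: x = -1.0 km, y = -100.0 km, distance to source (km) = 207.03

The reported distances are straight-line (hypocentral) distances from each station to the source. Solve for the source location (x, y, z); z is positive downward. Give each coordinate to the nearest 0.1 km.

(3.4, 106.0, 20.1)

Each station gives a sphere (x−x_i)² + (y−y_i)² + z² = d_i² (stations at z=0).
Subtracting the A sphere from B and C: z² cancels, leaving linear equations in x and y:
31.4 x − 459.0 y = -48548.98
452.8 x − 186.6 y = -18240.89
Solving: x ≈ 3.400, y ≈ 106.004 km (keep extra digits for the depth step; rounded: 3.4, 106.0).
Then from the A sphere: z² = 153.91² − (x + 145.1)² − (y − 141.1)² with x = 3.400, y = 106.004, so z ≈ 20.107 ≈ 20.1 km.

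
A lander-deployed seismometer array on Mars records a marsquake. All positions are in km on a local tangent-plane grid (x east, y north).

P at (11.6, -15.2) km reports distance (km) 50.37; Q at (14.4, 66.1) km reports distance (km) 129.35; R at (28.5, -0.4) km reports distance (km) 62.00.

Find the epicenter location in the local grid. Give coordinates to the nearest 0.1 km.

29.2 km east, -62.4 km north

Circle about each station: (x − 11.6)² + (y + 15.2)² = 50.37²; (x − 14.4)² + (y − 66.1)² = 129.35²; (x − 28.5)² + (y + 0.4)² = 62.00².
Subtracting pairs of circle equations eliminates x²+y² and gives linear equations (the radical axes):
5.6 x + 162.6 y = -9983.32
33.8 x + 29.6 y = -860.05
Solving the 2×2 system: x ≈ 29.2, y ≈ -62.4 km.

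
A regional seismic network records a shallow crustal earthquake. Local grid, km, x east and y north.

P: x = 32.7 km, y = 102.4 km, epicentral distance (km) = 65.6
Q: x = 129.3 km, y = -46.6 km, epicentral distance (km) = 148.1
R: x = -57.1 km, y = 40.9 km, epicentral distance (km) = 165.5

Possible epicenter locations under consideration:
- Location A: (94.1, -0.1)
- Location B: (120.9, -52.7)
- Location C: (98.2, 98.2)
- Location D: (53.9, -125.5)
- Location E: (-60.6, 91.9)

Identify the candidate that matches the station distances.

For each candidate, compare |candidate − station| to the reported distance:
Location A: residuals P 53.9, Q 89.8, R 8.8 → max 89.8 km
Location B: residuals P 112.8, Q 137.7, R 35.6 → max 137.7 km
Location C: residuals P 0.0, Q 0.0, R 0.0 → max 0.0 km
Location D: residuals P 163.3, Q 39.0, R 34.5 → max 163.3 km
Location E: residuals P 28.3, Q 86.9, R 114.4 → max 114.4 km
Only Location C has all residuals ≈ 0.

Location C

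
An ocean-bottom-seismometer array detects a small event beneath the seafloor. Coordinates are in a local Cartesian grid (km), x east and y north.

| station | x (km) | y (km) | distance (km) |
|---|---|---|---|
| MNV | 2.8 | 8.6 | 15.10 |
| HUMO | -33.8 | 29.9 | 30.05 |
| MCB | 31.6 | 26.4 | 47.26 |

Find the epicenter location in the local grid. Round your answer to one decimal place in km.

-12.3 km east, 8.9 km north

Circle about each station: (x − 2.8)² + (y − 8.6)² = 15.10²; (x + 33.8)² + (y − 29.9)² = 30.05²; (x − 31.6)² + (y − 26.4)² = 47.26².
Subtracting the MNV equation from the HUMO and MCB equations removes the quadratic terms:
-73.2 x + 42.6 y = 1279.66
57.6 x + 35.6 y = -391.78
Solving the 2×2 system: x ≈ -12.3, y ≈ 8.9 km.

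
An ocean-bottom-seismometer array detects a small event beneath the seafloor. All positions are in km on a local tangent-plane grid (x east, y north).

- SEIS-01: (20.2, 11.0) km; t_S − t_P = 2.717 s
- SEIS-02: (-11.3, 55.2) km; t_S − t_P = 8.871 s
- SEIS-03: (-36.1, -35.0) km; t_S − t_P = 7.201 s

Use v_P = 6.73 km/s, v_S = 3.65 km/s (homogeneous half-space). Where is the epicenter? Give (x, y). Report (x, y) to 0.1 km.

Distance from S−P lag: d = Δt · v_P v_S / (v_P − v_S) = Δt · (6.73·3.65)/(6.73−3.65) ≈ 7.9755·Δt.
So d_SEIS-01 = 21.67, d_SEIS-02 = 70.75, d_SEIS-03 = 57.43 km.
Circle about each station: (x − 20.2)² + (y − 11.0)² = 21.67²; (x + 11.3)² + (y − 55.2)² = 70.75²; (x + 36.1)² + (y + 35.0)² = 57.43².
Subtracting pairs of circle equations eliminates x²+y² and gives linear equations (the radical axes):
-63.0 x + 88.4 y = -1890.28
-112.6 x − 92.0 y = -829.45
Solving the 2×2 system: x ≈ 15.7, y ≈ -10.2 km.
Check against SEIS-01 (with the unrounded x, y): √((x − 20.2)²+(y − 11.0)²) = 21.67 ≈ 21.67 km. ✓

(15.7, -10.2)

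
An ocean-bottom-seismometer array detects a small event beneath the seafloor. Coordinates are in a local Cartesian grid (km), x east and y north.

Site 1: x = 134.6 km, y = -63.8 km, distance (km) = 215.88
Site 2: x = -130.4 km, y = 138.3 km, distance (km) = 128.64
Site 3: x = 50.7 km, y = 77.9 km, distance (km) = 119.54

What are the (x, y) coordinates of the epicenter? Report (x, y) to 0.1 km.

(-59.3, 31.1)

Circle about each station: (x − 134.6)² + (y + 63.8)² = 215.88²; (x + 130.4)² + (y − 138.3)² = 128.64²; (x − 50.7)² + (y − 77.9)² = 119.54².
Subtracting the Site 1 equation from the Site 2 and Site 3 equations removes the quadratic terms:
-530.0 x + 404.2 y = 43999.37
-167.8 x + 283.4 y = 18765.66
Solving the 2×2 system: x ≈ -59.3, y ≈ 31.1 km.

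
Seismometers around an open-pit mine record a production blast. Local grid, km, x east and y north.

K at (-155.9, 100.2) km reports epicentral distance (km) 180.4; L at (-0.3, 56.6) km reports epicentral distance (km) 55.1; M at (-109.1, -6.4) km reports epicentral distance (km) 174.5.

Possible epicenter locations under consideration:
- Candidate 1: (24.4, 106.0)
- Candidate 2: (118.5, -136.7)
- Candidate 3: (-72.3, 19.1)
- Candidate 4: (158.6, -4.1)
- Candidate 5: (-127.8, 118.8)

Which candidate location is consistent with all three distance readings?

For each candidate, compare |candidate − station| to the reported distance:
Candidate 1: residuals K 0.0, L 0.1, M 0.0 → max 0.1 km
Candidate 2: residuals K 182.1, L 171.8, M 87.8 → max 182.1 km
Candidate 3: residuals K 63.9, L 26.1, M 129.7 → max 129.7 km
Candidate 4: residuals K 150.9, L 115.0, M 93.2 → max 150.9 km
Candidate 5: residuals K 146.7, L 86.8, M 47.9 → max 146.7 km
Only Candidate 1 has all residuals ≈ 0.

Candidate 1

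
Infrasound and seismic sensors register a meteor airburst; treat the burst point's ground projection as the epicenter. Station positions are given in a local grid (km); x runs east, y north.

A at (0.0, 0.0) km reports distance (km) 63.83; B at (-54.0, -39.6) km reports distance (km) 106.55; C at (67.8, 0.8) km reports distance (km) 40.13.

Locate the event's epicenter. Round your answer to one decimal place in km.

Circle about each station: x² + y² = 63.83²; (x + 54.0)² + (y + 39.6)² = 106.55²; (x − 67.8)² + (y − 0.8)² = 40.13².
Subtracting pairs of circle equations eliminates x²+y² and gives linear equations (the radical axes):
-108.0 x − 79.2 y = -2794.47
135.6 x + 1.6 y = 7061.33
Solving the 2×2 system: x ≈ 52.5, y ≈ -36.3 km.

(52.5, -36.3)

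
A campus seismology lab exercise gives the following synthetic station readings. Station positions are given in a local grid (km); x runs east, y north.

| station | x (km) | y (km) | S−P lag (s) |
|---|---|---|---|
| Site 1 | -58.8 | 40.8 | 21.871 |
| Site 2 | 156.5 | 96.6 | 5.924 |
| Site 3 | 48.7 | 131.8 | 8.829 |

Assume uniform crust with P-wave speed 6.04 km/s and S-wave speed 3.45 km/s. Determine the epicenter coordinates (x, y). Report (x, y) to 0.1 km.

Distance from S−P lag: d = Δt · v_P v_S / (v_P − v_S) = Δt · (6.04·3.45)/(6.04−3.45) ≈ 8.0456·Δt.
So d_Site 1 = 175.96, d_Site 2 = 47.66, d_Site 3 = 71.03 km.
Circle about each station: (x + 58.8)² + (y − 40.8)² = 175.96²; (x − 156.5)² + (y − 96.6)² = 47.66²; (x − 48.7)² + (y − 131.8)² = 71.03².
Subtracting pairs of circle equations eliminates x²+y² and gives linear equations (the radical axes):
430.6 x + 111.6 y = 57392.18
215.0 x + 182.0 y = 40537.51
Solving the 2×2 system: x ≈ 108.9, y ≈ 94.1 km.

x ≈ 108.9 km, y ≈ 94.1 km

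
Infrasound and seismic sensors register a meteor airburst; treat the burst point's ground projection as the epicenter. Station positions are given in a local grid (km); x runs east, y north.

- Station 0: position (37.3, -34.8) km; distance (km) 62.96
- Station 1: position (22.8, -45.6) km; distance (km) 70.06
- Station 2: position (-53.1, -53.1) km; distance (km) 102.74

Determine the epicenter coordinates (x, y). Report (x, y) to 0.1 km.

(14.8, 24.0)

Circle about each station: (x − 37.3)² + (y + 34.8)² = 62.96²; (x − 22.8)² + (y + 45.6)² = 70.06²; (x + 53.1)² + (y + 53.1)² = 102.74².
Subtracting pairs of circle equations eliminates x²+y² and gives linear equations (the radical axes):
-29.0 x − 21.6 y = -947.57
-180.8 x − 36.6 y = -3554.66
Solving the 2×2 system: x ≈ 14.8, y ≈ 24.0 km.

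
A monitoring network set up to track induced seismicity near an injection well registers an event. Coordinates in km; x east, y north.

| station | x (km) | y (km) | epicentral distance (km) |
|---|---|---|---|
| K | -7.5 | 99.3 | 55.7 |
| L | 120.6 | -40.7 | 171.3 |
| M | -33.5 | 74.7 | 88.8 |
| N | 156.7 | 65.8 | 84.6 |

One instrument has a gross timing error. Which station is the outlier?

Solve using three stations at a time. Using K, L, M (subtract circle equations pairwise → linear system) gives (x, y) ≈ (46.3, 113.6).
Distances from that point to each station vs reported:
  K: calculated 55.7 vs reported 55.7 → residual 0.0 km
  L: calculated 171.3 vs reported 171.3 → residual 0.0 km
  M: calculated 88.8 vs reported 88.8 → residual 0.0 km
  N: calculated 120.3 vs reported 84.6 → residual 35.7 km
K, L, M are mutually consistent (residuals ≈ 0); N is off by 35.7 km.

N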